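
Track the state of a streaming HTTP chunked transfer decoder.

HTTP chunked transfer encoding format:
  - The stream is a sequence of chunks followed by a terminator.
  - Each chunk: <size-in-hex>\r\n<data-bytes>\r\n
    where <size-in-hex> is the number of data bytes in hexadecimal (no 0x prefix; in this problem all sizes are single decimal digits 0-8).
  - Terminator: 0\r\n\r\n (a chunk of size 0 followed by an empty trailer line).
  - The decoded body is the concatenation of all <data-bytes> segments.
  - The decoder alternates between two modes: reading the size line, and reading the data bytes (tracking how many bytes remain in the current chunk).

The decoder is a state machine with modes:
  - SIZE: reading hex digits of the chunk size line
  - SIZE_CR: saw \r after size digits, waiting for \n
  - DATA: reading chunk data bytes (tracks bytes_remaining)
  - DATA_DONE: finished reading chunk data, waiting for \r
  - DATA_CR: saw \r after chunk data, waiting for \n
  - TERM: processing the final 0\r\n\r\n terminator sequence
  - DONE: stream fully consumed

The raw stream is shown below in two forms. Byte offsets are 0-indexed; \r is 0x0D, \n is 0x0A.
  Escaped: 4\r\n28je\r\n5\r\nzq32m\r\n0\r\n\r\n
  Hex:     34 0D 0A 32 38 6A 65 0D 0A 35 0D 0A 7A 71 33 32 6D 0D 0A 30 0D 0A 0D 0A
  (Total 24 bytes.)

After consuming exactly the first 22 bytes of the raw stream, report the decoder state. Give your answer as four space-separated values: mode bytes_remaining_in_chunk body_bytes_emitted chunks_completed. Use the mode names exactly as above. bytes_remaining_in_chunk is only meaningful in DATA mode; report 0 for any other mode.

Byte 0 = '4': mode=SIZE remaining=0 emitted=0 chunks_done=0
Byte 1 = 0x0D: mode=SIZE_CR remaining=0 emitted=0 chunks_done=0
Byte 2 = 0x0A: mode=DATA remaining=4 emitted=0 chunks_done=0
Byte 3 = '2': mode=DATA remaining=3 emitted=1 chunks_done=0
Byte 4 = '8': mode=DATA remaining=2 emitted=2 chunks_done=0
Byte 5 = 'j': mode=DATA remaining=1 emitted=3 chunks_done=0
Byte 6 = 'e': mode=DATA_DONE remaining=0 emitted=4 chunks_done=0
Byte 7 = 0x0D: mode=DATA_CR remaining=0 emitted=4 chunks_done=0
Byte 8 = 0x0A: mode=SIZE remaining=0 emitted=4 chunks_done=1
Byte 9 = '5': mode=SIZE remaining=0 emitted=4 chunks_done=1
Byte 10 = 0x0D: mode=SIZE_CR remaining=0 emitted=4 chunks_done=1
Byte 11 = 0x0A: mode=DATA remaining=5 emitted=4 chunks_done=1
Byte 12 = 'z': mode=DATA remaining=4 emitted=5 chunks_done=1
Byte 13 = 'q': mode=DATA remaining=3 emitted=6 chunks_done=1
Byte 14 = '3': mode=DATA remaining=2 emitted=7 chunks_done=1
Byte 15 = '2': mode=DATA remaining=1 emitted=8 chunks_done=1
Byte 16 = 'm': mode=DATA_DONE remaining=0 emitted=9 chunks_done=1
Byte 17 = 0x0D: mode=DATA_CR remaining=0 emitted=9 chunks_done=1
Byte 18 = 0x0A: mode=SIZE remaining=0 emitted=9 chunks_done=2
Byte 19 = '0': mode=SIZE remaining=0 emitted=9 chunks_done=2
Byte 20 = 0x0D: mode=SIZE_CR remaining=0 emitted=9 chunks_done=2
Byte 21 = 0x0A: mode=TERM remaining=0 emitted=9 chunks_done=2

Answer: TERM 0 9 2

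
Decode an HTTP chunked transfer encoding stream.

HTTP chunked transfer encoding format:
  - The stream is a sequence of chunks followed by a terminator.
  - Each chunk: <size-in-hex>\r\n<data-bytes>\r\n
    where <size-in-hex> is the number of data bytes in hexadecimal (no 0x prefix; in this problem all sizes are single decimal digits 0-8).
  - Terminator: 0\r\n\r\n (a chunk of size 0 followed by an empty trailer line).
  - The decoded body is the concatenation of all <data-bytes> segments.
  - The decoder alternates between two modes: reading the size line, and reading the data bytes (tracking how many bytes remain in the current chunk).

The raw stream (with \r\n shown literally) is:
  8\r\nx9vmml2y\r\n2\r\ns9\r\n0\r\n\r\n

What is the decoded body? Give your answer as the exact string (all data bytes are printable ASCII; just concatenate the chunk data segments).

Answer: x9vmml2ys9

Derivation:
Chunk 1: stream[0..1]='8' size=0x8=8, data at stream[3..11]='x9vmml2y' -> body[0..8], body so far='x9vmml2y'
Chunk 2: stream[13..14]='2' size=0x2=2, data at stream[16..18]='s9' -> body[8..10], body so far='x9vmml2ys9'
Chunk 3: stream[20..21]='0' size=0 (terminator). Final body='x9vmml2ys9' (10 bytes)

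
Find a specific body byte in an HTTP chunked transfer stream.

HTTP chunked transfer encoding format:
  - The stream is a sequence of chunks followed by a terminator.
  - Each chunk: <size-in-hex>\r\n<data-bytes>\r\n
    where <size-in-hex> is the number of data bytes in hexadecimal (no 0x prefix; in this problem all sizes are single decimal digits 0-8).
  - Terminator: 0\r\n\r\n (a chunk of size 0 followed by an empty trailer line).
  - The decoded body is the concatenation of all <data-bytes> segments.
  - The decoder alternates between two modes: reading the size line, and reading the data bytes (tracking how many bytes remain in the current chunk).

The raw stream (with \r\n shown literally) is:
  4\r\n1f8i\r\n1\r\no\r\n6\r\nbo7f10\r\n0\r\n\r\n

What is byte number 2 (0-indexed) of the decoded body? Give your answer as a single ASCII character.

Chunk 1: stream[0..1]='4' size=0x4=4, data at stream[3..7]='1f8i' -> body[0..4], body so far='1f8i'
Chunk 2: stream[9..10]='1' size=0x1=1, data at stream[12..13]='o' -> body[4..5], body so far='1f8io'
Chunk 3: stream[15..16]='6' size=0x6=6, data at stream[18..24]='bo7f10' -> body[5..11], body so far='1f8iobo7f10'
Chunk 4: stream[26..27]='0' size=0 (terminator). Final body='1f8iobo7f10' (11 bytes)
Body byte 2 = '8'

Answer: 8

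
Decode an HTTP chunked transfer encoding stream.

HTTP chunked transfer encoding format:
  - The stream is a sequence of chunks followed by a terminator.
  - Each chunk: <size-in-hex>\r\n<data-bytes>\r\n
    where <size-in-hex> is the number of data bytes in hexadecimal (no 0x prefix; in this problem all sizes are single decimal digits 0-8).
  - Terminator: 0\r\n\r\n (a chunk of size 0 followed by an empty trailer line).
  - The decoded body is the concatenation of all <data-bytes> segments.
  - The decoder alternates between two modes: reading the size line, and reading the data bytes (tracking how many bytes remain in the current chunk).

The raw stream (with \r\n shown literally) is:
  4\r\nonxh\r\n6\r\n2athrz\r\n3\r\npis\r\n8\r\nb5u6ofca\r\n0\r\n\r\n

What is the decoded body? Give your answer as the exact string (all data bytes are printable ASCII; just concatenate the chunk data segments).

Answer: onxh2athrzpisb5u6ofca

Derivation:
Chunk 1: stream[0..1]='4' size=0x4=4, data at stream[3..7]='onxh' -> body[0..4], body so far='onxh'
Chunk 2: stream[9..10]='6' size=0x6=6, data at stream[12..18]='2athrz' -> body[4..10], body so far='onxh2athrz'
Chunk 3: stream[20..21]='3' size=0x3=3, data at stream[23..26]='pis' -> body[10..13], body so far='onxh2athrzpis'
Chunk 4: stream[28..29]='8' size=0x8=8, data at stream[31..39]='b5u6ofca' -> body[13..21], body so far='onxh2athrzpisb5u6ofca'
Chunk 5: stream[41..42]='0' size=0 (terminator). Final body='onxh2athrzpisb5u6ofca' (21 bytes)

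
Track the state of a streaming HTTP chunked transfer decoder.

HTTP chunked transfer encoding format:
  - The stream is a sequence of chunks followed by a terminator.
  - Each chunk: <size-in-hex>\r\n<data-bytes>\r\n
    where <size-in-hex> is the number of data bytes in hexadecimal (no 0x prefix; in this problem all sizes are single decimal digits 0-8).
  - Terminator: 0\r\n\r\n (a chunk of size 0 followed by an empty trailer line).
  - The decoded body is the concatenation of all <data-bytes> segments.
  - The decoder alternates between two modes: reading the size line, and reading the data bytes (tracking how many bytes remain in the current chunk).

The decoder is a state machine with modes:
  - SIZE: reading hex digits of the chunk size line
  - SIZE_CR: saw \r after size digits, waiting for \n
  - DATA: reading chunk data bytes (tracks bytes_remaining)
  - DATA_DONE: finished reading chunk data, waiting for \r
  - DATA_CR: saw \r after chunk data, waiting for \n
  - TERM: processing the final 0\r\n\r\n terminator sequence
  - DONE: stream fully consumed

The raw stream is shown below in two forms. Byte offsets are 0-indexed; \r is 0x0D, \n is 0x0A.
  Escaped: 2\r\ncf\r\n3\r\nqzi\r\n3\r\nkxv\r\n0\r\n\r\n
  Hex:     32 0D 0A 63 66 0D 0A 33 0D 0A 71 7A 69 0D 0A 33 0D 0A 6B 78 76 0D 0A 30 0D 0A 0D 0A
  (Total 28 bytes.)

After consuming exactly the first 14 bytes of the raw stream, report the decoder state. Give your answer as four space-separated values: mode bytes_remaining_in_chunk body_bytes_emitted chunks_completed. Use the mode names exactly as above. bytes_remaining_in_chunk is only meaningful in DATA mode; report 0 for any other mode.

Byte 0 = '2': mode=SIZE remaining=0 emitted=0 chunks_done=0
Byte 1 = 0x0D: mode=SIZE_CR remaining=0 emitted=0 chunks_done=0
Byte 2 = 0x0A: mode=DATA remaining=2 emitted=0 chunks_done=0
Byte 3 = 'c': mode=DATA remaining=1 emitted=1 chunks_done=0
Byte 4 = 'f': mode=DATA_DONE remaining=0 emitted=2 chunks_done=0
Byte 5 = 0x0D: mode=DATA_CR remaining=0 emitted=2 chunks_done=0
Byte 6 = 0x0A: mode=SIZE remaining=0 emitted=2 chunks_done=1
Byte 7 = '3': mode=SIZE remaining=0 emitted=2 chunks_done=1
Byte 8 = 0x0D: mode=SIZE_CR remaining=0 emitted=2 chunks_done=1
Byte 9 = 0x0A: mode=DATA remaining=3 emitted=2 chunks_done=1
Byte 10 = 'q': mode=DATA remaining=2 emitted=3 chunks_done=1
Byte 11 = 'z': mode=DATA remaining=1 emitted=4 chunks_done=1
Byte 12 = 'i': mode=DATA_DONE remaining=0 emitted=5 chunks_done=1
Byte 13 = 0x0D: mode=DATA_CR remaining=0 emitted=5 chunks_done=1

Answer: DATA_CR 0 5 1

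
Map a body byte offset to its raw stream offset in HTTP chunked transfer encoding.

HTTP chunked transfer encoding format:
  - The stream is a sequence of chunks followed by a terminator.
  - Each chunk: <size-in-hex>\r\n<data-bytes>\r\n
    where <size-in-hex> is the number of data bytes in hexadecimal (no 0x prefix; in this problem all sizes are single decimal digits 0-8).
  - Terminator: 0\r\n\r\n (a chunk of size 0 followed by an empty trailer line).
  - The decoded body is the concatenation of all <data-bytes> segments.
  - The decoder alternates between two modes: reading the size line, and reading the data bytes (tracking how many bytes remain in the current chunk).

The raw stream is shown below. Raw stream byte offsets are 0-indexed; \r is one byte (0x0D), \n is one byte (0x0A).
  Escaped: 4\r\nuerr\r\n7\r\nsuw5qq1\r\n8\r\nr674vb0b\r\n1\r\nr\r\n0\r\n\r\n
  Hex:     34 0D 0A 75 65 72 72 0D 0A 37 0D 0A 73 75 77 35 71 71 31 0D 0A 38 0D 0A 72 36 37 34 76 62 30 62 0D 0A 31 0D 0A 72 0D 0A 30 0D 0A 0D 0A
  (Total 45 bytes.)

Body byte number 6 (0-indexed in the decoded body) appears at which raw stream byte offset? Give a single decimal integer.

Chunk 1: stream[0..1]='4' size=0x4=4, data at stream[3..7]='uerr' -> body[0..4], body so far='uerr'
Chunk 2: stream[9..10]='7' size=0x7=7, data at stream[12..19]='suw5qq1' -> body[4..11], body so far='uerrsuw5qq1'
Chunk 3: stream[21..22]='8' size=0x8=8, data at stream[24..32]='r674vb0b' -> body[11..19], body so far='uerrsuw5qq1r674vb0b'
Chunk 4: stream[34..35]='1' size=0x1=1, data at stream[37..38]='r' -> body[19..20], body so far='uerrsuw5qq1r674vb0br'
Chunk 5: stream[40..41]='0' size=0 (terminator). Final body='uerrsuw5qq1r674vb0br' (20 bytes)
Body byte 6 at stream offset 14

Answer: 14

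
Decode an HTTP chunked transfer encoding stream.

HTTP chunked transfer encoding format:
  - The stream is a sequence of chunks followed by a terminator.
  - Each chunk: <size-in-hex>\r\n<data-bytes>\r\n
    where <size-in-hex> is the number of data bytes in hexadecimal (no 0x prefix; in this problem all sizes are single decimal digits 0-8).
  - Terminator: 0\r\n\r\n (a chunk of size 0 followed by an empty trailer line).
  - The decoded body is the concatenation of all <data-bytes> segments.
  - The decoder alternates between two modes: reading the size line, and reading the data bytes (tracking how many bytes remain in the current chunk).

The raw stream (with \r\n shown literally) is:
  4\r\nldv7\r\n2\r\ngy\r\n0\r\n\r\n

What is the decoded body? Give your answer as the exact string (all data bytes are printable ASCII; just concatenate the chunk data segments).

Answer: ldv7gy

Derivation:
Chunk 1: stream[0..1]='4' size=0x4=4, data at stream[3..7]='ldv7' -> body[0..4], body so far='ldv7'
Chunk 2: stream[9..10]='2' size=0x2=2, data at stream[12..14]='gy' -> body[4..6], body so far='ldv7gy'
Chunk 3: stream[16..17]='0' size=0 (terminator). Final body='ldv7gy' (6 bytes)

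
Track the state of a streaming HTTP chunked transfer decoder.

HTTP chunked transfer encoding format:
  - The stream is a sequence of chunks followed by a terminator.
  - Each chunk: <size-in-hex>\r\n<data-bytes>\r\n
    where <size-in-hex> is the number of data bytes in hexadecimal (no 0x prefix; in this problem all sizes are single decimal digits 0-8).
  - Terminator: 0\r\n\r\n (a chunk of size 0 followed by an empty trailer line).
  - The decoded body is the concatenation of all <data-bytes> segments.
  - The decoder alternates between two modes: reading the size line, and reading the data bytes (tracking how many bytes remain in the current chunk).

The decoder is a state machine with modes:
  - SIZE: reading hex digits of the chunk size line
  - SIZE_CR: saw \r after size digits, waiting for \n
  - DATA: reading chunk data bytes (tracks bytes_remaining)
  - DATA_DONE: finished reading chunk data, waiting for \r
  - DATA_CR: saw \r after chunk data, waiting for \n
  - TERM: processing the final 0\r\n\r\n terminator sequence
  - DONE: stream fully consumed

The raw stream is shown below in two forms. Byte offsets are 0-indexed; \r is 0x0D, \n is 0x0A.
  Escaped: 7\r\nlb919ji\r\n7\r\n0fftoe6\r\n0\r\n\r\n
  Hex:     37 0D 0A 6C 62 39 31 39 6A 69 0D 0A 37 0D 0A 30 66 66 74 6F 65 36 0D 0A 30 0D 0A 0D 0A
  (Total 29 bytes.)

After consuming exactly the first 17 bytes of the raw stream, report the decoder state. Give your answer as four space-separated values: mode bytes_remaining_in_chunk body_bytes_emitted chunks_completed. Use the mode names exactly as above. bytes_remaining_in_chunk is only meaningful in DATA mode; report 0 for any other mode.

Byte 0 = '7': mode=SIZE remaining=0 emitted=0 chunks_done=0
Byte 1 = 0x0D: mode=SIZE_CR remaining=0 emitted=0 chunks_done=0
Byte 2 = 0x0A: mode=DATA remaining=7 emitted=0 chunks_done=0
Byte 3 = 'l': mode=DATA remaining=6 emitted=1 chunks_done=0
Byte 4 = 'b': mode=DATA remaining=5 emitted=2 chunks_done=0
Byte 5 = '9': mode=DATA remaining=4 emitted=3 chunks_done=0
Byte 6 = '1': mode=DATA remaining=3 emitted=4 chunks_done=0
Byte 7 = '9': mode=DATA remaining=2 emitted=5 chunks_done=0
Byte 8 = 'j': mode=DATA remaining=1 emitted=6 chunks_done=0
Byte 9 = 'i': mode=DATA_DONE remaining=0 emitted=7 chunks_done=0
Byte 10 = 0x0D: mode=DATA_CR remaining=0 emitted=7 chunks_done=0
Byte 11 = 0x0A: mode=SIZE remaining=0 emitted=7 chunks_done=1
Byte 12 = '7': mode=SIZE remaining=0 emitted=7 chunks_done=1
Byte 13 = 0x0D: mode=SIZE_CR remaining=0 emitted=7 chunks_done=1
Byte 14 = 0x0A: mode=DATA remaining=7 emitted=7 chunks_done=1
Byte 15 = '0': mode=DATA remaining=6 emitted=8 chunks_done=1
Byte 16 = 'f': mode=DATA remaining=5 emitted=9 chunks_done=1

Answer: DATA 5 9 1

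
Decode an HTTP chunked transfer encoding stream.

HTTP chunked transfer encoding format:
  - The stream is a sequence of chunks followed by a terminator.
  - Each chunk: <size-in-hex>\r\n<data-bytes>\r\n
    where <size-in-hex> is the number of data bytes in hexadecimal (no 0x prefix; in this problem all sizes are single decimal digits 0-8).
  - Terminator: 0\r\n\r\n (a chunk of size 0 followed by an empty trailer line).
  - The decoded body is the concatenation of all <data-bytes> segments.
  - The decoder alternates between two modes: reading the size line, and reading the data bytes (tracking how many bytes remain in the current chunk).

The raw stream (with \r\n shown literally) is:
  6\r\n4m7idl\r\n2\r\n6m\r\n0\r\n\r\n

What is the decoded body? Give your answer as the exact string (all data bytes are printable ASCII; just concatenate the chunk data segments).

Chunk 1: stream[0..1]='6' size=0x6=6, data at stream[3..9]='4m7idl' -> body[0..6], body so far='4m7idl'
Chunk 2: stream[11..12]='2' size=0x2=2, data at stream[14..16]='6m' -> body[6..8], body so far='4m7idl6m'
Chunk 3: stream[18..19]='0' size=0 (terminator). Final body='4m7idl6m' (8 bytes)

Answer: 4m7idl6m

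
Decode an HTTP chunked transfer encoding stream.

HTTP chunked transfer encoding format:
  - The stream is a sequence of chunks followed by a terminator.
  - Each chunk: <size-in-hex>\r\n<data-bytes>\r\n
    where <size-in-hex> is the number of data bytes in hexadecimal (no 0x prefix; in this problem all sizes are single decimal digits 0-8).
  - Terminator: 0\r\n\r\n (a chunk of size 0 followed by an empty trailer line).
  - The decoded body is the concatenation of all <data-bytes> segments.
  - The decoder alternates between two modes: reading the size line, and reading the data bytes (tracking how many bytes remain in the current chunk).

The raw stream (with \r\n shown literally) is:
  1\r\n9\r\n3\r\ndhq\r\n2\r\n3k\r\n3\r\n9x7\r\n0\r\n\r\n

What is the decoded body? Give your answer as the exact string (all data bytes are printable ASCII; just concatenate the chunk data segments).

Chunk 1: stream[0..1]='1' size=0x1=1, data at stream[3..4]='9' -> body[0..1], body so far='9'
Chunk 2: stream[6..7]='3' size=0x3=3, data at stream[9..12]='dhq' -> body[1..4], body so far='9dhq'
Chunk 3: stream[14..15]='2' size=0x2=2, data at stream[17..19]='3k' -> body[4..6], body so far='9dhq3k'
Chunk 4: stream[21..22]='3' size=0x3=3, data at stream[24..27]='9x7' -> body[6..9], body so far='9dhq3k9x7'
Chunk 5: stream[29..30]='0' size=0 (terminator). Final body='9dhq3k9x7' (9 bytes)

Answer: 9dhq3k9x7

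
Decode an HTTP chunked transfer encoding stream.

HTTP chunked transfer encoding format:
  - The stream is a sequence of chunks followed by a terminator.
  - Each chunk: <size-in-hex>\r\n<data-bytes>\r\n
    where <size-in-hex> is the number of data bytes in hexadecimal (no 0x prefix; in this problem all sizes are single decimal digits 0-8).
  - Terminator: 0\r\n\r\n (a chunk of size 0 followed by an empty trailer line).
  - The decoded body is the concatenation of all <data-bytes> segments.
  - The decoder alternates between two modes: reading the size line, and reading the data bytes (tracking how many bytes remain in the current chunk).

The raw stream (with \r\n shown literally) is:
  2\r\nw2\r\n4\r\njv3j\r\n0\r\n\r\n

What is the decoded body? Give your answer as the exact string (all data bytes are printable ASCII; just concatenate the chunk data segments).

Answer: w2jv3j

Derivation:
Chunk 1: stream[0..1]='2' size=0x2=2, data at stream[3..5]='w2' -> body[0..2], body so far='w2'
Chunk 2: stream[7..8]='4' size=0x4=4, data at stream[10..14]='jv3j' -> body[2..6], body so far='w2jv3j'
Chunk 3: stream[16..17]='0' size=0 (terminator). Final body='w2jv3j' (6 bytes)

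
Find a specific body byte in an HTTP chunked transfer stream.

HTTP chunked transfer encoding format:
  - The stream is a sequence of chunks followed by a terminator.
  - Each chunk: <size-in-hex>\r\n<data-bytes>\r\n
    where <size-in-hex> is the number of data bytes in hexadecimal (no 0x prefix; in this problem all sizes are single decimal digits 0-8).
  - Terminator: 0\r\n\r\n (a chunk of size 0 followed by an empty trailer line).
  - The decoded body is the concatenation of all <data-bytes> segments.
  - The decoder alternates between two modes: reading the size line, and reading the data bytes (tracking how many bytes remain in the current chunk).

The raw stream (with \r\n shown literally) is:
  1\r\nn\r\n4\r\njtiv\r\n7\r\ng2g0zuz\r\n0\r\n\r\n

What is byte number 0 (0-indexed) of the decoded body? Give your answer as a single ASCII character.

Chunk 1: stream[0..1]='1' size=0x1=1, data at stream[3..4]='n' -> body[0..1], body so far='n'
Chunk 2: stream[6..7]='4' size=0x4=4, data at stream[9..13]='jtiv' -> body[1..5], body so far='njtiv'
Chunk 3: stream[15..16]='7' size=0x7=7, data at stream[18..25]='g2g0zuz' -> body[5..12], body so far='njtivg2g0zuz'
Chunk 4: stream[27..28]='0' size=0 (terminator). Final body='njtivg2g0zuz' (12 bytes)
Body byte 0 = 'n'

Answer: n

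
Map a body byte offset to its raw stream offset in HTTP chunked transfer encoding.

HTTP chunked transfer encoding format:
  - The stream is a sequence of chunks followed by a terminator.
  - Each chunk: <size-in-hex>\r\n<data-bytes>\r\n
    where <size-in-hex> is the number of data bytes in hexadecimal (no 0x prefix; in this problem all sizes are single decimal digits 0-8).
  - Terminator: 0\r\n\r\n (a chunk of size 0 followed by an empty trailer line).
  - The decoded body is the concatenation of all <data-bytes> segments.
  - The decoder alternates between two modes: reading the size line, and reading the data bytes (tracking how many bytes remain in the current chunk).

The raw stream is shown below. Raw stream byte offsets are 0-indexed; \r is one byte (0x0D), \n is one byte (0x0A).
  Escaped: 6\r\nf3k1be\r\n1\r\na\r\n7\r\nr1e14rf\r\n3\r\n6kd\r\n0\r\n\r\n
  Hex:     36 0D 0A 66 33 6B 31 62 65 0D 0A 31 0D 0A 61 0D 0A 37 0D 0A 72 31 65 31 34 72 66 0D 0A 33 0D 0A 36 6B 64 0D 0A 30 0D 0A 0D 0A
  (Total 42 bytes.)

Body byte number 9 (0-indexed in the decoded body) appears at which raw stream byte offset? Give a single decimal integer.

Chunk 1: stream[0..1]='6' size=0x6=6, data at stream[3..9]='f3k1be' -> body[0..6], body so far='f3k1be'
Chunk 2: stream[11..12]='1' size=0x1=1, data at stream[14..15]='a' -> body[6..7], body so far='f3k1bea'
Chunk 3: stream[17..18]='7' size=0x7=7, data at stream[20..27]='r1e14rf' -> body[7..14], body so far='f3k1bear1e14rf'
Chunk 4: stream[29..30]='3' size=0x3=3, data at stream[32..35]='6kd' -> body[14..17], body so far='f3k1bear1e14rf6kd'
Chunk 5: stream[37..38]='0' size=0 (terminator). Final body='f3k1bear1e14rf6kd' (17 bytes)
Body byte 9 at stream offset 22

Answer: 22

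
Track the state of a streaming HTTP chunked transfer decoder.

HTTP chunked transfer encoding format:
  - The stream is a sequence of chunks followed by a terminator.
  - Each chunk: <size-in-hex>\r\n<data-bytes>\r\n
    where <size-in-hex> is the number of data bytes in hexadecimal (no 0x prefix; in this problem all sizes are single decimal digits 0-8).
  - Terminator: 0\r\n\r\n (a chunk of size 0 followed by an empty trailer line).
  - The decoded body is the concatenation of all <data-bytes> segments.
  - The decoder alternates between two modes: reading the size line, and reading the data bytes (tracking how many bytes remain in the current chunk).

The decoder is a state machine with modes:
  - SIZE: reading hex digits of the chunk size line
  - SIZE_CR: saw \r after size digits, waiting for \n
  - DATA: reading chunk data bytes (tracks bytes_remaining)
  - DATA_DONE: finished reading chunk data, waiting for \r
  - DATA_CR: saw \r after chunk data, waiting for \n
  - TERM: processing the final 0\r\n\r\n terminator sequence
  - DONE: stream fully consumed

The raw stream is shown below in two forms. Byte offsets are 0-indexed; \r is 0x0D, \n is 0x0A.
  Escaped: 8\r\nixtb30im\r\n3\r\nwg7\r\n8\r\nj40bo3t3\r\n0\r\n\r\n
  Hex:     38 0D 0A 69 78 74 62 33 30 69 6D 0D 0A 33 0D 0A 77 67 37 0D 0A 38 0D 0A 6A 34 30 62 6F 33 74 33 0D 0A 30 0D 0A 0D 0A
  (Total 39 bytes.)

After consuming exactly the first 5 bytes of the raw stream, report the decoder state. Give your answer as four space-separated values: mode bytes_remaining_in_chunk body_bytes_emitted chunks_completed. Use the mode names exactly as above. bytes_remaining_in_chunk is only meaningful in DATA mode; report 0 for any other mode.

Byte 0 = '8': mode=SIZE remaining=0 emitted=0 chunks_done=0
Byte 1 = 0x0D: mode=SIZE_CR remaining=0 emitted=0 chunks_done=0
Byte 2 = 0x0A: mode=DATA remaining=8 emitted=0 chunks_done=0
Byte 3 = 'i': mode=DATA remaining=7 emitted=1 chunks_done=0
Byte 4 = 'x': mode=DATA remaining=6 emitted=2 chunks_done=0

Answer: DATA 6 2 0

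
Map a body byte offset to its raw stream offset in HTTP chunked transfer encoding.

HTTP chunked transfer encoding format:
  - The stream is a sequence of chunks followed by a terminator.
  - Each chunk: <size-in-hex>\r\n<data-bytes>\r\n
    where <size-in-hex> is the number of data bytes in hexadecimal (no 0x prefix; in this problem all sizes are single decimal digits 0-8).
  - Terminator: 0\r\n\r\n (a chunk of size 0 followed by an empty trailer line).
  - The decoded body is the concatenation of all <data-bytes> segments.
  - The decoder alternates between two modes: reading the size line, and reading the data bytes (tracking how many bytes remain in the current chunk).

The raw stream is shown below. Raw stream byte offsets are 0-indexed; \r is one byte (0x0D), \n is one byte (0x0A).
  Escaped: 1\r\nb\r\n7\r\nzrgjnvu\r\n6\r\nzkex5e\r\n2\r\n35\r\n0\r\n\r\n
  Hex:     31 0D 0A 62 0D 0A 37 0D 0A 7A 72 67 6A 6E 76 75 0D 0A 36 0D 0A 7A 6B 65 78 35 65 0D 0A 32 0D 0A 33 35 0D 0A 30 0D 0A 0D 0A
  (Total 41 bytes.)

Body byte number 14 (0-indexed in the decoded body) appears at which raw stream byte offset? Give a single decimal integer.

Answer: 32

Derivation:
Chunk 1: stream[0..1]='1' size=0x1=1, data at stream[3..4]='b' -> body[0..1], body so far='b'
Chunk 2: stream[6..7]='7' size=0x7=7, data at stream[9..16]='zrgjnvu' -> body[1..8], body so far='bzrgjnvu'
Chunk 3: stream[18..19]='6' size=0x6=6, data at stream[21..27]='zkex5e' -> body[8..14], body so far='bzrgjnvuzkex5e'
Chunk 4: stream[29..30]='2' size=0x2=2, data at stream[32..34]='35' -> body[14..16], body so far='bzrgjnvuzkex5e35'
Chunk 5: stream[36..37]='0' size=0 (terminator). Final body='bzrgjnvuzkex5e35' (16 bytes)
Body byte 14 at stream offset 32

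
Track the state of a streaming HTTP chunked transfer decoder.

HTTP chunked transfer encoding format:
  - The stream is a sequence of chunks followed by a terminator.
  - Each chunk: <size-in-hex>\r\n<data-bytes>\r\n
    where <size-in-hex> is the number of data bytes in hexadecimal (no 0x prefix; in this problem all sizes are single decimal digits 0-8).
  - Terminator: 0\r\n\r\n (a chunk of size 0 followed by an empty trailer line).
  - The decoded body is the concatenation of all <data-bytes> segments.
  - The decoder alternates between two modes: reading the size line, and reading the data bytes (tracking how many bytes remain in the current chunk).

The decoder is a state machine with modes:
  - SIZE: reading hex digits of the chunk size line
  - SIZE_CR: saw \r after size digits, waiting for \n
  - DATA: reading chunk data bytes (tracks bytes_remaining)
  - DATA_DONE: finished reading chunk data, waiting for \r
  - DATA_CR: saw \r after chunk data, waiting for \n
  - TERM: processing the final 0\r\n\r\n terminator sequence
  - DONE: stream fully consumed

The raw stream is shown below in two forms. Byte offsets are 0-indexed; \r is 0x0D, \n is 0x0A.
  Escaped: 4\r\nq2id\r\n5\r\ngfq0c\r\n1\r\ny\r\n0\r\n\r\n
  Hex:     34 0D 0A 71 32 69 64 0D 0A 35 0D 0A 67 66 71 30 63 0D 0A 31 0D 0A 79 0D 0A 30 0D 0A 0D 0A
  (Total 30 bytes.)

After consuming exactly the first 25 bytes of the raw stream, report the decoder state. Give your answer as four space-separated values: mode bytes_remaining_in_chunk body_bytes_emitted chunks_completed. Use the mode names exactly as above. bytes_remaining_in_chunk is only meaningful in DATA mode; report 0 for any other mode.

Answer: SIZE 0 10 3

Derivation:
Byte 0 = '4': mode=SIZE remaining=0 emitted=0 chunks_done=0
Byte 1 = 0x0D: mode=SIZE_CR remaining=0 emitted=0 chunks_done=0
Byte 2 = 0x0A: mode=DATA remaining=4 emitted=0 chunks_done=0
Byte 3 = 'q': mode=DATA remaining=3 emitted=1 chunks_done=0
Byte 4 = '2': mode=DATA remaining=2 emitted=2 chunks_done=0
Byte 5 = 'i': mode=DATA remaining=1 emitted=3 chunks_done=0
Byte 6 = 'd': mode=DATA_DONE remaining=0 emitted=4 chunks_done=0
Byte 7 = 0x0D: mode=DATA_CR remaining=0 emitted=4 chunks_done=0
Byte 8 = 0x0A: mode=SIZE remaining=0 emitted=4 chunks_done=1
Byte 9 = '5': mode=SIZE remaining=0 emitted=4 chunks_done=1
Byte 10 = 0x0D: mode=SIZE_CR remaining=0 emitted=4 chunks_done=1
Byte 11 = 0x0A: mode=DATA remaining=5 emitted=4 chunks_done=1
Byte 12 = 'g': mode=DATA remaining=4 emitted=5 chunks_done=1
Byte 13 = 'f': mode=DATA remaining=3 emitted=6 chunks_done=1
Byte 14 = 'q': mode=DATA remaining=2 emitted=7 chunks_done=1
Byte 15 = '0': mode=DATA remaining=1 emitted=8 chunks_done=1
Byte 16 = 'c': mode=DATA_DONE remaining=0 emitted=9 chunks_done=1
Byte 17 = 0x0D: mode=DATA_CR remaining=0 emitted=9 chunks_done=1
Byte 18 = 0x0A: mode=SIZE remaining=0 emitted=9 chunks_done=2
Byte 19 = '1': mode=SIZE remaining=0 emitted=9 chunks_done=2
Byte 20 = 0x0D: mode=SIZE_CR remaining=0 emitted=9 chunks_done=2
Byte 21 = 0x0A: mode=DATA remaining=1 emitted=9 chunks_done=2
Byte 22 = 'y': mode=DATA_DONE remaining=0 emitted=10 chunks_done=2
Byte 23 = 0x0D: mode=DATA_CR remaining=0 emitted=10 chunks_done=2
Byte 24 = 0x0A: mode=SIZE remaining=0 emitted=10 chunks_done=3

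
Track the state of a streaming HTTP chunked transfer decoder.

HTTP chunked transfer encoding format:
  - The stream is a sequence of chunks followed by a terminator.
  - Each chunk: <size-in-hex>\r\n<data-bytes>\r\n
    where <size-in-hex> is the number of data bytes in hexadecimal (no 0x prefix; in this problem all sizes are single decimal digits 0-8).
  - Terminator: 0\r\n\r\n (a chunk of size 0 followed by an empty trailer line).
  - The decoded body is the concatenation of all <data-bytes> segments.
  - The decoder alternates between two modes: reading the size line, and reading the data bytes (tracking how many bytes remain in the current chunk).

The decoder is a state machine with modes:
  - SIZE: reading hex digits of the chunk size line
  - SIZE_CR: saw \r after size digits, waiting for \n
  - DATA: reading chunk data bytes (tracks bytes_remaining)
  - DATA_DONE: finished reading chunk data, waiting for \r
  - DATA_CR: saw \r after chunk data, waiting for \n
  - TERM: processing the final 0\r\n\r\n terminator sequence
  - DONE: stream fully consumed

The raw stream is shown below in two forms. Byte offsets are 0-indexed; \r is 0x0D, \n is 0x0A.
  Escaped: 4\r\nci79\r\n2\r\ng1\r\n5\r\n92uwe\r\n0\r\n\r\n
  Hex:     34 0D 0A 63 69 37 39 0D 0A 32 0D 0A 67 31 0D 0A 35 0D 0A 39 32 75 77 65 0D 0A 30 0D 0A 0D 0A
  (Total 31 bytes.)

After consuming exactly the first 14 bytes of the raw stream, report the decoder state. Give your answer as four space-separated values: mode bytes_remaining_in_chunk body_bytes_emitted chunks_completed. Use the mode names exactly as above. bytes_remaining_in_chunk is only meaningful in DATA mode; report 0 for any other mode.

Byte 0 = '4': mode=SIZE remaining=0 emitted=0 chunks_done=0
Byte 1 = 0x0D: mode=SIZE_CR remaining=0 emitted=0 chunks_done=0
Byte 2 = 0x0A: mode=DATA remaining=4 emitted=0 chunks_done=0
Byte 3 = 'c': mode=DATA remaining=3 emitted=1 chunks_done=0
Byte 4 = 'i': mode=DATA remaining=2 emitted=2 chunks_done=0
Byte 5 = '7': mode=DATA remaining=1 emitted=3 chunks_done=0
Byte 6 = '9': mode=DATA_DONE remaining=0 emitted=4 chunks_done=0
Byte 7 = 0x0D: mode=DATA_CR remaining=0 emitted=4 chunks_done=0
Byte 8 = 0x0A: mode=SIZE remaining=0 emitted=4 chunks_done=1
Byte 9 = '2': mode=SIZE remaining=0 emitted=4 chunks_done=1
Byte 10 = 0x0D: mode=SIZE_CR remaining=0 emitted=4 chunks_done=1
Byte 11 = 0x0A: mode=DATA remaining=2 emitted=4 chunks_done=1
Byte 12 = 'g': mode=DATA remaining=1 emitted=5 chunks_done=1
Byte 13 = '1': mode=DATA_DONE remaining=0 emitted=6 chunks_done=1

Answer: DATA_DONE 0 6 1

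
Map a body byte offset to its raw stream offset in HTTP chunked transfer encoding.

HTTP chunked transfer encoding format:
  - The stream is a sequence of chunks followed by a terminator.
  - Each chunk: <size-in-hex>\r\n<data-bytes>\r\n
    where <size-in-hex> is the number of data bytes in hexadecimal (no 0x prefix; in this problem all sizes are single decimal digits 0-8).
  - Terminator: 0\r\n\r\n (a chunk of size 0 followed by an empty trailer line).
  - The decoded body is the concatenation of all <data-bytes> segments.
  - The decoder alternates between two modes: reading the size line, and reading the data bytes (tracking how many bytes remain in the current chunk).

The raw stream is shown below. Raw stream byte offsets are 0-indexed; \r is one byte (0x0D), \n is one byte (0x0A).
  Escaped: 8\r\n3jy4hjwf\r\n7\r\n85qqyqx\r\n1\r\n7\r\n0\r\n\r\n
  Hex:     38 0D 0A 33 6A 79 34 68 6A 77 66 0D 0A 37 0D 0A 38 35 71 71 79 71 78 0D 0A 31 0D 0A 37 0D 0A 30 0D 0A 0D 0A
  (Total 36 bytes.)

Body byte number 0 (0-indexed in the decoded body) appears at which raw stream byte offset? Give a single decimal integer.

Answer: 3

Derivation:
Chunk 1: stream[0..1]='8' size=0x8=8, data at stream[3..11]='3jy4hjwf' -> body[0..8], body so far='3jy4hjwf'
Chunk 2: stream[13..14]='7' size=0x7=7, data at stream[16..23]='85qqyqx' -> body[8..15], body so far='3jy4hjwf85qqyqx'
Chunk 3: stream[25..26]='1' size=0x1=1, data at stream[28..29]='7' -> body[15..16], body so far='3jy4hjwf85qqyqx7'
Chunk 4: stream[31..32]='0' size=0 (terminator). Final body='3jy4hjwf85qqyqx7' (16 bytes)
Body byte 0 at stream offset 3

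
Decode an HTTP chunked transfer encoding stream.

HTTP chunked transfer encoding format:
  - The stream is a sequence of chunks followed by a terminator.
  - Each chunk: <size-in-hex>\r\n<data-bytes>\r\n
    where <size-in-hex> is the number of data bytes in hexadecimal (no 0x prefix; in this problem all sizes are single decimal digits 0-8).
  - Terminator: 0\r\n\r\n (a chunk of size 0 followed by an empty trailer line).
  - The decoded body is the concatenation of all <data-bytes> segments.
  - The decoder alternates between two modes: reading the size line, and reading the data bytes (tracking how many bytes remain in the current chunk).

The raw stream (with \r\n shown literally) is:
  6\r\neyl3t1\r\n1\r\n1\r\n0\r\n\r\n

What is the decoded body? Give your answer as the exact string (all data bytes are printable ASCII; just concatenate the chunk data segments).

Answer: eyl3t11

Derivation:
Chunk 1: stream[0..1]='6' size=0x6=6, data at stream[3..9]='eyl3t1' -> body[0..6], body so far='eyl3t1'
Chunk 2: stream[11..12]='1' size=0x1=1, data at stream[14..15]='1' -> body[6..7], body so far='eyl3t11'
Chunk 3: stream[17..18]='0' size=0 (terminator). Final body='eyl3t11' (7 bytes)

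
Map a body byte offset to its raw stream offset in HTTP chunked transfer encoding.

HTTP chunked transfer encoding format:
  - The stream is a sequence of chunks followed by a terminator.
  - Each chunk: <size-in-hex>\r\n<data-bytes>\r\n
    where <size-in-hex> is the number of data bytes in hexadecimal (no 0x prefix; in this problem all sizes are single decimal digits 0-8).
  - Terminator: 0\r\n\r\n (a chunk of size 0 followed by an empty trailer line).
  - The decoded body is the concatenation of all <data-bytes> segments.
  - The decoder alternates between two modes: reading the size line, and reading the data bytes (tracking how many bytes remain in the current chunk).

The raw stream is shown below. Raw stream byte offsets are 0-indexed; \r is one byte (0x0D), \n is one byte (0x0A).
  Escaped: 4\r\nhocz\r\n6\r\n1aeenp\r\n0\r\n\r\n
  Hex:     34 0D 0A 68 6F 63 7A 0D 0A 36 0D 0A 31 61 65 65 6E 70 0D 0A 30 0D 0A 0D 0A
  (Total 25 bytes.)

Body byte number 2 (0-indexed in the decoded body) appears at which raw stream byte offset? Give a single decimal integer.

Answer: 5

Derivation:
Chunk 1: stream[0..1]='4' size=0x4=4, data at stream[3..7]='hocz' -> body[0..4], body so far='hocz'
Chunk 2: stream[9..10]='6' size=0x6=6, data at stream[12..18]='1aeenp' -> body[4..10], body so far='hocz1aeenp'
Chunk 3: stream[20..21]='0' size=0 (terminator). Final body='hocz1aeenp' (10 bytes)
Body byte 2 at stream offset 5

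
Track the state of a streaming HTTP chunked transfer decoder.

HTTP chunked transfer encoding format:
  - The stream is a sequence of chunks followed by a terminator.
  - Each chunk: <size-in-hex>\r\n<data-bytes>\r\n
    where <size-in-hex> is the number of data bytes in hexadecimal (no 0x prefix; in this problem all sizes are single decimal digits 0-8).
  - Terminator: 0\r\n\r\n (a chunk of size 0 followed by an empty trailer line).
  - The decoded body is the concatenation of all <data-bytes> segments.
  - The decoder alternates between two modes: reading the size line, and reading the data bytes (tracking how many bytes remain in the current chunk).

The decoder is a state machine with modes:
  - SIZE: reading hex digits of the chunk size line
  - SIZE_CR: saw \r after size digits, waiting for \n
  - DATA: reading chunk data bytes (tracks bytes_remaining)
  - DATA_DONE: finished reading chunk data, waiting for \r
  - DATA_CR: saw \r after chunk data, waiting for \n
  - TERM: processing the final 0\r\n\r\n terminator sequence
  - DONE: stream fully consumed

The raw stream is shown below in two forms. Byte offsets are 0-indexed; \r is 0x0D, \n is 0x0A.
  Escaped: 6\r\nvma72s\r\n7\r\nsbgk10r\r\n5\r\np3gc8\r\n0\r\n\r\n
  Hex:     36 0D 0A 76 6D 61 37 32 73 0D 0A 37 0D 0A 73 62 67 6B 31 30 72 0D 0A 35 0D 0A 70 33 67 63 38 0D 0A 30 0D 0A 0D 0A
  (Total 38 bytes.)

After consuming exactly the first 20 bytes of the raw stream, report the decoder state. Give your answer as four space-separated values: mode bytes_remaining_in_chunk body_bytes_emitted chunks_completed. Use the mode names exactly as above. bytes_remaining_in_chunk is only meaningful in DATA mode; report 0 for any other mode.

Answer: DATA 1 12 1

Derivation:
Byte 0 = '6': mode=SIZE remaining=0 emitted=0 chunks_done=0
Byte 1 = 0x0D: mode=SIZE_CR remaining=0 emitted=0 chunks_done=0
Byte 2 = 0x0A: mode=DATA remaining=6 emitted=0 chunks_done=0
Byte 3 = 'v': mode=DATA remaining=5 emitted=1 chunks_done=0
Byte 4 = 'm': mode=DATA remaining=4 emitted=2 chunks_done=0
Byte 5 = 'a': mode=DATA remaining=3 emitted=3 chunks_done=0
Byte 6 = '7': mode=DATA remaining=2 emitted=4 chunks_done=0
Byte 7 = '2': mode=DATA remaining=1 emitted=5 chunks_done=0
Byte 8 = 's': mode=DATA_DONE remaining=0 emitted=6 chunks_done=0
Byte 9 = 0x0D: mode=DATA_CR remaining=0 emitted=6 chunks_done=0
Byte 10 = 0x0A: mode=SIZE remaining=0 emitted=6 chunks_done=1
Byte 11 = '7': mode=SIZE remaining=0 emitted=6 chunks_done=1
Byte 12 = 0x0D: mode=SIZE_CR remaining=0 emitted=6 chunks_done=1
Byte 13 = 0x0A: mode=DATA remaining=7 emitted=6 chunks_done=1
Byte 14 = 's': mode=DATA remaining=6 emitted=7 chunks_done=1
Byte 15 = 'b': mode=DATA remaining=5 emitted=8 chunks_done=1
Byte 16 = 'g': mode=DATA remaining=4 emitted=9 chunks_done=1
Byte 17 = 'k': mode=DATA remaining=3 emitted=10 chunks_done=1
Byte 18 = '1': mode=DATA remaining=2 emitted=11 chunks_done=1
Byte 19 = '0': mode=DATA remaining=1 emitted=12 chunks_done=1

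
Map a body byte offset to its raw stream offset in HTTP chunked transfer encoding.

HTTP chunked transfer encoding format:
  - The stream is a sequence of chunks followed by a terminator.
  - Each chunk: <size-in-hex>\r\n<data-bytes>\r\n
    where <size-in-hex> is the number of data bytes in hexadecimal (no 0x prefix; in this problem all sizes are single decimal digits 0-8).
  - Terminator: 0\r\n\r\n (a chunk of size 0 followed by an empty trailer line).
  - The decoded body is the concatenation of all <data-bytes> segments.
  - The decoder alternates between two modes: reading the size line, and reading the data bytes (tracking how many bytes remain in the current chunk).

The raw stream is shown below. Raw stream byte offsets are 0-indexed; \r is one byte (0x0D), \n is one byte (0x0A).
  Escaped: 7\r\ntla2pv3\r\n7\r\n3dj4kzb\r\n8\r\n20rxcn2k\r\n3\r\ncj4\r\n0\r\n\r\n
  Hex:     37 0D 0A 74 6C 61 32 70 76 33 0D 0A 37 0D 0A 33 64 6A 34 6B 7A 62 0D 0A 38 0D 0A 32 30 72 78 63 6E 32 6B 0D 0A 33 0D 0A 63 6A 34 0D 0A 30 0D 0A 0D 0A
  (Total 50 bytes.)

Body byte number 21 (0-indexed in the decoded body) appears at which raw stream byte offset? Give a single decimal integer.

Answer: 34

Derivation:
Chunk 1: stream[0..1]='7' size=0x7=7, data at stream[3..10]='tla2pv3' -> body[0..7], body so far='tla2pv3'
Chunk 2: stream[12..13]='7' size=0x7=7, data at stream[15..22]='3dj4kzb' -> body[7..14], body so far='tla2pv33dj4kzb'
Chunk 3: stream[24..25]='8' size=0x8=8, data at stream[27..35]='20rxcn2k' -> body[14..22], body so far='tla2pv33dj4kzb20rxcn2k'
Chunk 4: stream[37..38]='3' size=0x3=3, data at stream[40..43]='cj4' -> body[22..25], body so far='tla2pv33dj4kzb20rxcn2kcj4'
Chunk 5: stream[45..46]='0' size=0 (terminator). Final body='tla2pv33dj4kzb20rxcn2kcj4' (25 bytes)
Body byte 21 at stream offset 34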